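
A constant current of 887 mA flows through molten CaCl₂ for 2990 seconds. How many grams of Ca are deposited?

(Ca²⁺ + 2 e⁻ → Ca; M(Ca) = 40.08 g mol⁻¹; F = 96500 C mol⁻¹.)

0.551 g

Q = I·t = 0.8870 A × 2990.0 s = 2652 C.
n(e⁻) = Q/F = 2652 / 96500 = 0.02748 mol.
Ca²⁺ + 2 e⁻ → Ca, so n(Ca) = n(e⁻)/2 = 0.01374 mol.
m = n·M = 0.01374 × 40.08 = 0.551 g.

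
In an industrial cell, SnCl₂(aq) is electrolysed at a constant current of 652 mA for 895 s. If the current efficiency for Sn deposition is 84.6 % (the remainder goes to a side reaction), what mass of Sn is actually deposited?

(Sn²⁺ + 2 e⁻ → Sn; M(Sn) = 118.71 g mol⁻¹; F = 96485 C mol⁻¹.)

Q = I·t = 0.6520 × 895.00 = 583.5 C.
n(e⁻) = 583.5/96485 = 0.006048 mol; theoretically n(Sn) = 0.006048/2 = 0.003024 mol, m_theo = 0.3590 g.
At 84.6 % efficiency, m_actual = 0.846 × 0.3590 = 0.304 g.

0.304 g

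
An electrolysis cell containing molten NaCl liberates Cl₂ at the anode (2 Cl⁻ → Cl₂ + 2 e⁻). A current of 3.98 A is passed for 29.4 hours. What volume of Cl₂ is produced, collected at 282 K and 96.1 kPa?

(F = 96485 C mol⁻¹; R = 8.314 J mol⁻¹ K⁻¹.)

53.3 L

Q = I·t = 3.980 A × 105840 s = 421200 C.
n(e⁻) = Q/F = 421200 / 96485 = 4.366 mol.
2 electrons are transferred per Cl₂ molecule, so n(Cl₂) = 4.366 / 2 = 2.183 mol.
V = nRT/P = (2.183 × 8.314 × 282) / (96.1 × 10³ Pa) = 0.0533 m³ = 53.3 L.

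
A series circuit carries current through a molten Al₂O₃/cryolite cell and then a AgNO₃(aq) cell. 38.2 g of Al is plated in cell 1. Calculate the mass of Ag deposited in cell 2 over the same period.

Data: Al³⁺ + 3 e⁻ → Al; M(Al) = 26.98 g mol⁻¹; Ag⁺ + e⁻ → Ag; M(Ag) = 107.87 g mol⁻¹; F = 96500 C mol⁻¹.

458 g

n(Al) = 38.2 / 26.98 = 1.416 mol.
Since Al³⁺ + 3 e⁻ → Al, n(e⁻) passed = 3 × 1.416 = 4.248 mol.
Cells in series carry the same charge, so the same 4.248 mol of electrons passes through cell 2.
Ag⁺ + e⁻ → Ag, so n(Ag) = 4.248 / 1 = 4.248 mol.
m(Ag) = 4.248 × 107.87 = 458 g.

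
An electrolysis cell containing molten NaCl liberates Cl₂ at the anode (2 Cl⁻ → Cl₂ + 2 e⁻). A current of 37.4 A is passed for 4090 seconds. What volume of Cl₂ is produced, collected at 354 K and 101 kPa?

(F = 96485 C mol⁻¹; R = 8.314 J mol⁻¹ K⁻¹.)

Q = I·t = 37.40 A × 4090.0 s = 153000 C.
n(e⁻) = Q/F = 153000 / 96485 = 1.585 mol.
2 electrons are transferred per Cl₂ molecule, so n(Cl₂) = 1.585 / 2 = 0.7927 mol.
V = nRT/P = (0.7927 × 8.314 × 354) / (101 × 10³ Pa) = 0.0231 m³ = 23.1 L.

23.1 L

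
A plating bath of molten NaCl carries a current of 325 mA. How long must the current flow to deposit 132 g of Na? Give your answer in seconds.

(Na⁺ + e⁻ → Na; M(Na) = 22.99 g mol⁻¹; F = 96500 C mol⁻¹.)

n(Na) = m/M = 132 / 22.99 = 5.742 mol.
Each Na atom requires 1 electron, so n(e⁻) = 1 × 5.742 = 5.742 mol.
Q = n(e⁻)·F = 5.742 × 96500 = 554100 C.
t = Q/I = 554100 / 0.3250 A = 1705000 s.

1.70 × 10⁶ s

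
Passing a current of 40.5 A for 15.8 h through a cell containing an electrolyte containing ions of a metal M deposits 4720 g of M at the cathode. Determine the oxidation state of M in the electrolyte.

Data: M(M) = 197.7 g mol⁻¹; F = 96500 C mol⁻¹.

Q = I·t = 40.50 A × 56880 s = 2304000 C, so n(e⁻) = 2304000/96500 = 23.87 mol.
n(M) deposited = 4720 / 197.7 = 23.87 mol.
Electrons per atom = n(e⁻)/n(M) = 23.87 / 23.87 = 1.00 ≈ 1, so the ion is M⁺.

+1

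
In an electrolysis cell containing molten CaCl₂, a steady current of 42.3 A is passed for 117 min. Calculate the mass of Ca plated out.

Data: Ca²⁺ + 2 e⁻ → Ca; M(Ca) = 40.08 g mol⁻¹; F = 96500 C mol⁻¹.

61.7 g

Q = I·t = 42.30 A × 7020.0 s = 296900 C.
n(e⁻) = Q/F = 296900 / 96500 = 3.077 mol.
Ca²⁺ + 2 e⁻ → Ca, so n(Ca) = n(e⁻)/2 = 1.539 mol.
m = n·M = 1.539 × 40.08 = 61.7 g.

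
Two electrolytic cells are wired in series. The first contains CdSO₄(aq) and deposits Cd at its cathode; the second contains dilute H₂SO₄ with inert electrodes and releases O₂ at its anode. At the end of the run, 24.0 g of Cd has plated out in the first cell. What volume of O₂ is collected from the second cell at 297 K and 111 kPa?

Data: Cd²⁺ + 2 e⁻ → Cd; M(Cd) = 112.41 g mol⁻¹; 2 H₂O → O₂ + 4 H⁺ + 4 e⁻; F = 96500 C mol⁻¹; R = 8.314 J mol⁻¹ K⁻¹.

n(Cd) = 24.0 / 112.41 = 0.2135 mol, so n(e⁻) = 2 × 0.2135 = 0.4270 mol.
The cells are in series, so the same 0.4270 mol of electrons passes through the second cell.
2 H₂O → O₂ + 4 H⁺ + 4 e⁻ — 4 mol e⁻ per mol O₂, so n(O₂) = 0.4270/4 = 0.1068 mol.
V = nRT/P = (0.1068 × 8.314 × 297) / (111 × 10³) = 0.00237 m³ = 2.37 L.

2.37 L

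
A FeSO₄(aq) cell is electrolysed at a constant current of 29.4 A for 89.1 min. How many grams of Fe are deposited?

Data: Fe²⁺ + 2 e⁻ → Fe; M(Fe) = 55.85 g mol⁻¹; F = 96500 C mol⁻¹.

Q = I·t = 29.40 A × 5346.0 s = 157200 C.
n(e⁻) = Q/F = 157200 / 96500 = 1.629 mol.
Fe²⁺ + 2 e⁻ → Fe, so n(Fe) = n(e⁻)/2 = 0.8144 mol.
m = n·M = 0.8144 × 55.85 = 45.5 g.

45.5 g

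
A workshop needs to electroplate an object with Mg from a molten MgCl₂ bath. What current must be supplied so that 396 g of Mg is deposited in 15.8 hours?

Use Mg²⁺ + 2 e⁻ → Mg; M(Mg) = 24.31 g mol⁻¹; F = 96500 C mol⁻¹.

n(Mg) = 396 / 24.31 = 16.29 mol.
n(e⁻) = 2 × 16.29 = 32.58 mol.
Q = n(e⁻)·F = 32.58 × 96500 = 3144000 C.
I = Q/t = 3144000 / 56880 s = 55.3 A.

55.3 A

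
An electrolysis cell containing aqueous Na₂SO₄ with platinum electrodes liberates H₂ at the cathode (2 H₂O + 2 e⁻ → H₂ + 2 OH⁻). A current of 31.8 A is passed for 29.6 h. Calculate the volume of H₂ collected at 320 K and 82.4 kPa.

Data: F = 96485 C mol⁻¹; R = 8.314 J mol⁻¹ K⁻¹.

567 L

Q = I·t = 31.80 A × 106560 s = 3389000 C.
n(e⁻) = Q/F = 3389000 / 96485 = 35.12 mol.
2 electrons are transferred per H₂ molecule, so n(H₂) = 35.12 / 2 = 17.56 mol.
V = nRT/P = (17.56 × 8.314 × 320) / (82.4 × 10³ Pa) = 0.567 m³ = 567 L.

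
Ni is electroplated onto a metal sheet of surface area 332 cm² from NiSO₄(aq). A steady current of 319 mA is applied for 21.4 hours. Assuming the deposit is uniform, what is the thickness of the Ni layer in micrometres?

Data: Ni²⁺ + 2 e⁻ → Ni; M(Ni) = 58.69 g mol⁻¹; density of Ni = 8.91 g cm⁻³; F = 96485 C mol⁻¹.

25.3 μm

Q = I·t = 0.3190 × 77040 = 24580 C; n(e⁻) = 0.2547 mol.
n(Ni) = n(e⁻)/2 = 0.1274 mol, so m = 0.1274 × 58.69 = 7.474 g.
Volume = m/ρ = 7.474 / 8.91 = 0.8389 cm³.
Thickness = V/A = 0.8389 / 332 = 0.00253 cm = 25.3 μm.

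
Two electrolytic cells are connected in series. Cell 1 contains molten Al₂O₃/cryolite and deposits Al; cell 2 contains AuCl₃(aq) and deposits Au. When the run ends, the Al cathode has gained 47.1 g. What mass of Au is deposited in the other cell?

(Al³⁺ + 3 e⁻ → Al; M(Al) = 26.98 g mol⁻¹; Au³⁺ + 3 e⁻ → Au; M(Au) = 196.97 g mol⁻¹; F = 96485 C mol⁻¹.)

344 g

n(Al) = 47.1 / 26.98 = 1.746 mol.
Since Al³⁺ + 3 e⁻ → Al, n(e⁻) passed = 3 × 1.746 = 5.237 mol.
Cells in series carry the same charge, so the same 5.237 mol of electrons passes through cell 2.
Au³⁺ + 3 e⁻ → Au, so n(Au) = 5.237 / 3 = 1.746 mol.
m(Au) = 1.746 × 196.97 = 344 g.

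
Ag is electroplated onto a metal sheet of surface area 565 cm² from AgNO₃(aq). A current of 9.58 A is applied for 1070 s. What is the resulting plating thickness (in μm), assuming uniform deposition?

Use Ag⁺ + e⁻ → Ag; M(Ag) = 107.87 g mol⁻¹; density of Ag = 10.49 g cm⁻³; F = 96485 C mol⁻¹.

19.3 μm

Q = I·t = 9.580 × 1070.0 = 10250 C; n(e⁻) = 0.1062 mol.
n(Ag) = n(e⁻)/1 = 0.1062 mol, so m = 0.1062 × 107.87 = 11.46 g.
Volume = m/ρ = 11.46 / 10.49 = 1.092 cm³.
Thickness = V/A = 1.092 / 565 = 0.00193 cm = 19.3 μm.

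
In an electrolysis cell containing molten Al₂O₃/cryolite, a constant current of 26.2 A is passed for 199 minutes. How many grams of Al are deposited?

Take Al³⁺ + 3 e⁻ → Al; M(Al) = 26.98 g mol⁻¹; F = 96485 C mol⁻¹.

Q = I·t = 26.20 A × 11940 s = 312800 C.
n(e⁻) = Q/F = 312800 / 96485 = 3.242 mol.
Al³⁺ + 3 e⁻ → Al, so n(Al) = n(e⁻)/3 = 1.081 mol.
m = n·M = 1.081 × 26.98 = 29.2 g.

29.2 g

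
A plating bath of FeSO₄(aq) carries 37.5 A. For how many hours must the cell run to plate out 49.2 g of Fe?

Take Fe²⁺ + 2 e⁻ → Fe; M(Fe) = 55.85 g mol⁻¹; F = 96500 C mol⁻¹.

1.26 h

n(Fe) = m/M = 49.2 / 55.85 = 0.8809 mol.
Each Fe atom requires 2 electrons, so n(e⁻) = 2 × 0.8809 = 1.762 mol.
Q = n(e⁻)·F = 1.762 × 96500 = 170000 C.
t = Q/I = 170000 / 37.50 A = 4534 s = 1.26 h.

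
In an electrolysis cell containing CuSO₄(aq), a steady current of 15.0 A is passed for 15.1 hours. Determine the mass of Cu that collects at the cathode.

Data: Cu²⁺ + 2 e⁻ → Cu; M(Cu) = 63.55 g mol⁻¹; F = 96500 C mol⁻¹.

Q = I·t = 15.00 A × 54360 s = 815400 C.
n(e⁻) = Q/F = 815400 / 96500 = 8.450 mol.
Cu²⁺ + 2 e⁻ → Cu, so n(Cu) = n(e⁻)/2 = 4.225 mol.
m = n·M = 4.225 × 63.55 = 268 g.

268 g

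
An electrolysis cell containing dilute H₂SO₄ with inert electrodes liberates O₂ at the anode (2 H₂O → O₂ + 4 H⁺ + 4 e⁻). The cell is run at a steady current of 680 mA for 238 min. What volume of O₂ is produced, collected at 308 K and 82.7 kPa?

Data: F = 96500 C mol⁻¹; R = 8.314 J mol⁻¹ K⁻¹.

Q = I·t = 0.6800 A × 14280 s = 9710 C.
n(e⁻) = Q/F = 9710 / 96500 = 0.1006 mol.
4 electrons are transferred per O₂ molecule, so n(O₂) = 0.1006 / 4 = 0.02516 mol.
V = nRT/P = (0.02516 × 8.314 × 308) / (82.7 × 10³ Pa) = 7.79 × 10⁻⁴ m³ = 0.779 L.

0.779 L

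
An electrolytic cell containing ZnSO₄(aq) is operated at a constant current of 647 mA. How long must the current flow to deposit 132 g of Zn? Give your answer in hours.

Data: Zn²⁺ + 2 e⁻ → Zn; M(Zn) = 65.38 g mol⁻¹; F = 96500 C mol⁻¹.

167 h

n(Zn) = m/M = 132 / 65.38 = 2.019 mol.
Each Zn atom requires 2 electrons, so n(e⁻) = 2 × 2.019 = 4.038 mol.
Q = n(e⁻)·F = 4.038 × 96500 = 389700 C.
t = Q/I = 389700 / 0.6470 A = 602300 s = 167 h.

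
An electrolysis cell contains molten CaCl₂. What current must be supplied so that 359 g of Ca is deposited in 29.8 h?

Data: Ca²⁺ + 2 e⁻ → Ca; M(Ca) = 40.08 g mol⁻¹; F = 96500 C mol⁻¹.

n(Ca) = 359 / 40.08 = 8.957 mol.
n(e⁻) = 2 × 8.957 = 17.91 mol.
Q = n(e⁻)·F = 17.91 × 96500 = 1729000 C.
I = Q/t = 1729000 / 107280 s = 16.1 A.

16.1 A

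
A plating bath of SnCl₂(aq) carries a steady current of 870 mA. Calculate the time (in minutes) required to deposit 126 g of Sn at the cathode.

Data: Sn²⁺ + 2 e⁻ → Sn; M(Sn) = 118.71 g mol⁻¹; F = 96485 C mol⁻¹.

3920 min

n(Sn) = m/M = 126 / 118.71 = 1.061 mol.
Each Sn atom requires 2 electrons, so n(e⁻) = 2 × 1.061 = 2.123 mol.
Q = n(e⁻)·F = 2.123 × 96485 = 204800 C.
t = Q/I = 204800 / 0.8700 A = 235400 s = 3920 min.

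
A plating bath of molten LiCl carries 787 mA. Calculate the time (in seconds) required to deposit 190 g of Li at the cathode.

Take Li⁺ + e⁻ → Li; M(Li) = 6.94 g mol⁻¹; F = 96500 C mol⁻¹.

n(Li) = m/M = 190 / 6.94 = 27.38 mol.
Each Li atom requires 1 electron, so n(e⁻) = 1 × 27.38 = 27.38 mol.
Q = n(e⁻)·F = 27.38 × 96500 = 2642000 C.
t = Q/I = 2642000 / 0.7870 A = 3357000 s.

3.36 × 10⁶ s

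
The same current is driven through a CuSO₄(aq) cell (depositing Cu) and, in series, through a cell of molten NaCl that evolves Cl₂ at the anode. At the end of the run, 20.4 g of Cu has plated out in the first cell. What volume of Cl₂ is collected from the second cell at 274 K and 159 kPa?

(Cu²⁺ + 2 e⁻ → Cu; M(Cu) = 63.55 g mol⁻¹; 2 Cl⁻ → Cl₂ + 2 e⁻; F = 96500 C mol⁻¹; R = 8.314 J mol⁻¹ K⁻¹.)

4.60 L

n(Cu) = 20.4 / 63.55 = 0.3210 mol, so n(e⁻) = 2 × 0.3210 = 0.6420 mol.
The cells are in series, so the same 0.6420 mol of electrons passes through the second cell.
2 Cl⁻ → Cl₂ + 2 e⁻ — 2 mol e⁻ per mol Cl₂, so n(Cl₂) = 0.6420/2 = 0.3210 mol.
V = nRT/P = (0.3210 × 8.314 × 274) / (159 × 10³) = 0.00460 m³ = 4.60 L.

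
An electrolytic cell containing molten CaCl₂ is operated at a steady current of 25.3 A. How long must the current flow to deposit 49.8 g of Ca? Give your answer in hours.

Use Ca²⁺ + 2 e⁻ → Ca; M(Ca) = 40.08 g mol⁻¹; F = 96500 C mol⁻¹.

2.63 h

n(Ca) = m/M = 49.8 / 40.08 = 1.243 mol.
Each Ca atom requires 2 electrons, so n(e⁻) = 2 × 1.243 = 2.485 mol.
Q = n(e⁻)·F = 2.485 × 96500 = 239800 C.
t = Q/I = 239800 / 25.30 A = 9478 s = 2.63 h.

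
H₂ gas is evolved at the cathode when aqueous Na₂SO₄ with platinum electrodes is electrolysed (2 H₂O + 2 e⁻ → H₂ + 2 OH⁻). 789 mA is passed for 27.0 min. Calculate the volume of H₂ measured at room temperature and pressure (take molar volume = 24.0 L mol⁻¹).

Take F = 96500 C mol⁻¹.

Q = I·t = 0.7890 A × 1620.0 s = 1278 C.
n(e⁻) = Q/F = 1278 / 96500 = 0.01325 mol.
2 electrons are transferred per H₂ molecule, so n(H₂) = 0.01325 / 2 = 0.006623 mol.
V = n × V_m = 0.006623 × 24.0 = 0.159 L.

0.159 L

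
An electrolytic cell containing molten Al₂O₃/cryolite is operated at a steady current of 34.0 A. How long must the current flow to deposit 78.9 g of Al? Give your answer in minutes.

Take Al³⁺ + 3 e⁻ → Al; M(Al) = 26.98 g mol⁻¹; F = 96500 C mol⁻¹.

415 min

n(Al) = m/M = 78.9 / 26.98 = 2.924 mol.
Each Al atom requires 3 electrons, so n(e⁻) = 3 × 2.924 = 8.773 mol.
Q = n(e⁻)·F = 8.773 × 96500 = 846600 C.
t = Q/I = 846600 / 34.00 A = 24900 s = 415 min.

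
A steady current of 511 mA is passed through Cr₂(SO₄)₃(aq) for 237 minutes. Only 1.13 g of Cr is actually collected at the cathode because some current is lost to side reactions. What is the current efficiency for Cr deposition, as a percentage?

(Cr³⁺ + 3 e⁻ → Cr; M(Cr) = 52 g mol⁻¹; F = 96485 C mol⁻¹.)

Q = I·t = 0.5110 × 14220 = 7266 C; n(e⁻) = 7266/96485 = 0.07531 mol.
Theoretical n(Cr) = n(e⁻)/3 = 0.02510 mol, i.e. m_theo = 0.02510 × 52 = 1.305 g.
Efficiency = m_actual / m_theo = 1.13 / 1.305 = 86.6 %.

86.6 %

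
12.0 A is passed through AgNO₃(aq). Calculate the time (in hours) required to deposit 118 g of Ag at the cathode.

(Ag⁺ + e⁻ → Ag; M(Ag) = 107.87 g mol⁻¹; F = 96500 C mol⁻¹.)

n(Ag) = m/M = 118 / 107.87 = 1.094 mol.
Each Ag atom requires 1 electron, so n(e⁻) = 1 × 1.094 = 1.094 mol.
Q = n(e⁻)·F = 1.094 × 96500 = 105600 C.
t = Q/I = 105600 / 12.00 A = 8797 s = 2.44 h.

2.44 h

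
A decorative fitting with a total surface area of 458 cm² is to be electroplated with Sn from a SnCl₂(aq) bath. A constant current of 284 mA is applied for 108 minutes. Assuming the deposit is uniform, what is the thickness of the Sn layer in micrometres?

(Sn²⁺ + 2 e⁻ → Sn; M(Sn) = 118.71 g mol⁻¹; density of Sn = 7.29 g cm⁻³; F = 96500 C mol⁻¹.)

Q = I·t = 0.2840 × 6480.0 = 1840 C; n(e⁻) = 0.01907 mol.
n(Sn) = n(e⁻)/2 = 0.009535 mol, so m = 0.009535 × 118.71 = 1.132 g.
Volume = m/ρ = 1.132 / 7.29 = 0.1553 cm³.
Thickness = V/A = 0.1553 / 458 = 3.39 × 10⁻⁴ cm = 3.39 μm.

3.39 μm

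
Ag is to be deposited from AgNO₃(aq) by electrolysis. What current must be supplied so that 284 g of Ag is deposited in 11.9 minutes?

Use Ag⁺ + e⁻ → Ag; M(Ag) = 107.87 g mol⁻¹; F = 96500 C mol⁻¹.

356 A

n(Ag) = 284 / 107.87 = 2.633 mol.
n(e⁻) = 1 × 2.633 = 2.633 mol.
Q = n(e⁻)·F = 2.633 × 96500 = 254100 C.
I = Q/t = 254100 / 714.00 s = 356 A.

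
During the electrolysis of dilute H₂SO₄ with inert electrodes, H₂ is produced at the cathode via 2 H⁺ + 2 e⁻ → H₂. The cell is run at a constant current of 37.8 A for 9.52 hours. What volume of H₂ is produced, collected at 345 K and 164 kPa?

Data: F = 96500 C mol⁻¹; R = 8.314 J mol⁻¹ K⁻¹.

117 L

Q = I·t = 37.80 A × 34272 s = 1295000 C.
n(e⁻) = Q/F = 1295000 / 96500 = 13.42 mol.
2 electrons are transferred per H₂ molecule, so n(H₂) = 13.42 / 2 = 6.712 mol.
V = nRT/P = (6.712 × 8.314 × 345) / (164 × 10³ Pa) = 0.117 m³ = 117 L.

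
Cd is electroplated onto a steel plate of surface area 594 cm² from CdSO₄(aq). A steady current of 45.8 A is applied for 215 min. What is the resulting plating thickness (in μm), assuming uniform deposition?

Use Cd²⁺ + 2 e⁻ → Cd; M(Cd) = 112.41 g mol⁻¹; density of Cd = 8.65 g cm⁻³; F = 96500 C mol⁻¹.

670 μm

Q = I·t = 45.80 × 12900 = 590800 C; n(e⁻) = 6.122 mol.
n(Cd) = n(e⁻)/2 = 3.061 mol, so m = 3.061 × 112.41 = 344.1 g.
Volume = m/ρ = 344.1 / 8.65 = 39.78 cm³.
Thickness = V/A = 39.78 / 594 = 0.0670 cm = 670 μm.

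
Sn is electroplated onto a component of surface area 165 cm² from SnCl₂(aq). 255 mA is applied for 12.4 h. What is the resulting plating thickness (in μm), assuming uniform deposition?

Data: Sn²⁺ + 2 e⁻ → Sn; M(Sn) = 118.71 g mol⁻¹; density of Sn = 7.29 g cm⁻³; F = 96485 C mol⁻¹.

Q = I·t = 0.2550 × 44640 = 11380 C; n(e⁻) = 0.1180 mol.
n(Sn) = n(e⁻)/2 = 0.05899 mol, so m = 0.05899 × 118.71 = 7.003 g.
Volume = m/ρ = 7.003 / 7.29 = 0.9606 cm³.
Thickness = V/A = 0.9606 / 165 = 0.00582 cm = 58.2 μm.

58.2 μm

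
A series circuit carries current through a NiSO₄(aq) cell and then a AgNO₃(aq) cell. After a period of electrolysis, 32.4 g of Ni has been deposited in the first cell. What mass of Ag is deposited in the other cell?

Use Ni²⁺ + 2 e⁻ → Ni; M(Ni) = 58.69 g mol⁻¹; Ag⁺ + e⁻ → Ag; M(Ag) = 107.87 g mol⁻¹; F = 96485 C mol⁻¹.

n(Ni) = 32.4 / 58.69 = 0.5521 mol.
Since Ni²⁺ + 2 e⁻ → Ni, n(e⁻) passed = 2 × 0.5521 = 1.104 mol.
Cells in series carry the same charge, so the same 1.104 mol of electrons passes through cell 2.
Ag⁺ + e⁻ → Ag, so n(Ag) = 1.104 / 1 = 1.104 mol.
m(Ag) = 1.104 × 107.87 = 119 g.

119 g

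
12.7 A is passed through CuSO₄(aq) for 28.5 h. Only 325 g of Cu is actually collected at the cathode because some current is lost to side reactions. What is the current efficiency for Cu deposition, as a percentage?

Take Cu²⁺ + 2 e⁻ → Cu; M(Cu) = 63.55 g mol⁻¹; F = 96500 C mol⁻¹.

Q = I·t = 12.70 × 102600 = 1303000 C; n(e⁻) = 1303000/96500 = 13.50 mol.
Theoretical n(Cu) = n(e⁻)/2 = 6.751 mol, i.e. m_theo = 6.751 × 63.55 = 429.1 g.
Efficiency = m_actual / m_theo = 325 / 429.1 = 75.7 %.

75.7 %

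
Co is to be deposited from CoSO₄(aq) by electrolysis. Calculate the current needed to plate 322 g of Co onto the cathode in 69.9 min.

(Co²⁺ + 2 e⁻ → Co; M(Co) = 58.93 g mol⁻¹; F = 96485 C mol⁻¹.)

n(Co) = 322 / 58.93 = 5.464 mol.
n(e⁻) = 2 × 5.464 = 10.93 mol.
Q = n(e⁻)·F = 10.93 × 96485 = 1054000 C.
I = Q/t = 1054000 / 4194.0 s = 251 A.

251 A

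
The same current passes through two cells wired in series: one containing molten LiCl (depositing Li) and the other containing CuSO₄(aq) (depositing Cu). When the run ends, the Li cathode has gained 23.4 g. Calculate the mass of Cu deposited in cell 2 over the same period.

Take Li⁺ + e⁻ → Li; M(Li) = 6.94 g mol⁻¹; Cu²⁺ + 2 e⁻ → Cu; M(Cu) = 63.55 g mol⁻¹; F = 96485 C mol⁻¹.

n(Li) = 23.4 / 6.94 = 3.372 mol.
Since Li⁺ + e⁻ → Li, n(e⁻) passed = 1 × 3.372 = 3.372 mol.
Cells in series carry the same charge, so the same 3.372 mol of electrons passes through cell 2.
Cu²⁺ + 2 e⁻ → Cu, so n(Cu) = 3.372 / 2 = 1.686 mol.
m(Cu) = 1.686 × 63.55 = 107 g.

107 g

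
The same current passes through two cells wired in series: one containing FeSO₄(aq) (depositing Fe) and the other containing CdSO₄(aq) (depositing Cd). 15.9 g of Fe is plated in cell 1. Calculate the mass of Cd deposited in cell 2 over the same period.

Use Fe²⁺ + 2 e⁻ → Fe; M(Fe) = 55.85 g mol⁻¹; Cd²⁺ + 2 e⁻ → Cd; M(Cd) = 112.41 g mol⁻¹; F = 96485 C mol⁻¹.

n(Fe) = 15.9 / 55.85 = 0.2847 mol.
Since Fe²⁺ + 2 e⁻ → Fe, n(e⁻) passed = 2 × 0.2847 = 0.5694 mol.
Cells in series carry the same charge, so the same 0.5694 mol of electrons passes through cell 2.
Cd²⁺ + 2 e⁻ → Cd, so n(Cd) = 0.5694 / 2 = 0.2847 mol.
m(Cd) = 0.2847 × 112.41 = 32.0 g.

32.0 g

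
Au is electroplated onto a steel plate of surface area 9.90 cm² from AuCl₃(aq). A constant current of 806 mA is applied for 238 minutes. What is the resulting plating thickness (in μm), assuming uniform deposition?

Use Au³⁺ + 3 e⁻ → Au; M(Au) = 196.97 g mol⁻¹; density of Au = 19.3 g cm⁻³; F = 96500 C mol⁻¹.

Q = I·t = 0.8060 × 14280 = 11510 C; n(e⁻) = 0.1193 mol.
n(Au) = n(e⁻)/3 = 0.03976 mol, so m = 0.03976 × 196.97 = 7.831 g.
Volume = m/ρ = 7.831 / 19.3 = 0.4057 cm³.
Thickness = V/A = 0.4057 / 9.90 = 0.0410 cm = 410 μm.

410 μm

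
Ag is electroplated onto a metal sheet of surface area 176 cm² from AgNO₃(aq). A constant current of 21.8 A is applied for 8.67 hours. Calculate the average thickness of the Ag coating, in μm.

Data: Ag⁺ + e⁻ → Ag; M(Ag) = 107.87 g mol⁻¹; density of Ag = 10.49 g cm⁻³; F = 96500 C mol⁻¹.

Q = I·t = 21.80 × 31212 = 680400 C; n(e⁻) = 7.051 mol.
n(Ag) = n(e⁻)/1 = 7.051 mol, so m = 7.051 × 107.87 = 760.6 g.
Volume = m/ρ = 760.6 / 10.49 = 72.51 cm³.
Thickness = V/A = 72.51 / 176 = 0.412 cm = 4120 μm.

4120 μm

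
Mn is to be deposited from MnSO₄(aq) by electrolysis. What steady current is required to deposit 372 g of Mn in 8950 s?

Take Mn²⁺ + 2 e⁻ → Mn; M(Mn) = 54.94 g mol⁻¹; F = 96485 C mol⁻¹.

146 A

n(Mn) = 372 / 54.94 = 6.771 mol.
n(e⁻) = 2 × 6.771 = 13.54 mol.
Q = n(e⁻)·F = 13.54 × 96485 = 1307000 C.
I = Q/t = 1307000 / 8950.0 s = 146 A.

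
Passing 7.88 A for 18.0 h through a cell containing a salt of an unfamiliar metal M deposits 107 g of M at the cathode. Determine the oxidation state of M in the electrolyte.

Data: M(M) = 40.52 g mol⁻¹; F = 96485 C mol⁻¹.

Q = I·t = 7.880 A × 64800 s = 510600 C, so n(e⁻) = 510600/96485 = 5.292 mol.
n(M) deposited = 107 / 40.52 = 2.641 mol.
Electrons per atom = n(e⁻)/n(M) = 5.292 / 2.641 = 2.00 ≈ 2, so the ion is M²⁺.

+2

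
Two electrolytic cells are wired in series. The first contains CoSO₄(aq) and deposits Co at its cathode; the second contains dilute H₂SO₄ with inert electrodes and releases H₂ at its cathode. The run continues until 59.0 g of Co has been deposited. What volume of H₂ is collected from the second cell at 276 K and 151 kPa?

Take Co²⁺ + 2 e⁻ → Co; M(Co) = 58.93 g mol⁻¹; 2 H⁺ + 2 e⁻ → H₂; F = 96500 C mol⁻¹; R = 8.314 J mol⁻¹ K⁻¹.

n(Co) = 59.0 / 58.93 = 1.001 mol, so n(e⁻) = 2 × 1.001 = 2.002 mol.
The cells are in series, so the same 2.002 mol of electrons passes through the second cell.
2 H⁺ + 2 e⁻ → H₂ — 2 mol e⁻ per mol H₂, so n(H₂) = 2.002/2 = 1.001 mol.
V = nRT/P = (1.001 × 8.314 × 276) / (151 × 10³) = 0.0152 m³ = 15.2 L.

15.2 L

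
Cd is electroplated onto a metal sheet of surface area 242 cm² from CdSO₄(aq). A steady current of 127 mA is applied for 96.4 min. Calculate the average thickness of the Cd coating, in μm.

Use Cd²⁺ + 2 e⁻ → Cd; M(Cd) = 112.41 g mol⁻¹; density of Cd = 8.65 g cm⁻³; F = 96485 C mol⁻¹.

2.04 μm

Q = I·t = 0.1270 × 5784.0 = 734.6 C; n(e⁻) = 0.007613 mol.
n(Cd) = n(e⁻)/2 = 0.003807 mol, so m = 0.003807 × 112.41 = 0.4279 g.
Volume = m/ρ = 0.4279 / 8.65 = 0.04947 cm³.
Thickness = V/A = 0.04947 / 242 = 2.04 × 10⁻⁴ cm = 2.04 μm.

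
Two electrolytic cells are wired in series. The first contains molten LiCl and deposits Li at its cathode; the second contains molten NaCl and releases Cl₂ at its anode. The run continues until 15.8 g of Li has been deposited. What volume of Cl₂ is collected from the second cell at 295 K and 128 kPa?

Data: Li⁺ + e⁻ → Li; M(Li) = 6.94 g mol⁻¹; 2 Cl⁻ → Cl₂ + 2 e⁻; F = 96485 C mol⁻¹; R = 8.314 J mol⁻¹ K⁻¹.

n(Li) = 15.8 / 6.94 = 2.277 mol, so n(e⁻) = 1 × 2.277 = 2.277 mol.
The cells are in series, so the same 2.277 mol of electrons passes through the second cell.
2 Cl⁻ → Cl₂ + 2 e⁻ — 2 mol e⁻ per mol Cl₂, so n(Cl₂) = 2.277/2 = 1.138 mol.
V = nRT/P = (1.138 × 8.314 × 295) / (128 × 10³) = 0.0218 m³ = 21.8 L.

21.8 L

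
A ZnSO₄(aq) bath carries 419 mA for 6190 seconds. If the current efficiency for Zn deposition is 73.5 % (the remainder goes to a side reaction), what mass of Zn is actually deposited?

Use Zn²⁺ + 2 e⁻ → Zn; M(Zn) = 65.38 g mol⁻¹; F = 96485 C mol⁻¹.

0.646 g

Q = I·t = 0.4190 × 6190.0 = 2594 C.
n(e⁻) = 2594/96485 = 0.02688 mol; theoretically n(Zn) = 0.02688/2 = 0.01344 mol, m_theo = 0.8787 g.
At 73.5 % efficiency, m_actual = 0.735 × 0.8787 = 0.646 g.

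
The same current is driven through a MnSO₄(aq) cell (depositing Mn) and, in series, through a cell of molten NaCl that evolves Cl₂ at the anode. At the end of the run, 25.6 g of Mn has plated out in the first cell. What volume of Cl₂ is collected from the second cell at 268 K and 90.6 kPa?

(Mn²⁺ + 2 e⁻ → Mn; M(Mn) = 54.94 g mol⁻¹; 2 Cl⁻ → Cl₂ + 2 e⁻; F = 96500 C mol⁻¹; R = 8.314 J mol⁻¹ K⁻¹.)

n(Mn) = 25.6 / 54.94 = 0.4660 mol, so n(e⁻) = 2 × 0.4660 = 0.9319 mol.
The cells are in series, so the same 0.9319 mol of electrons passes through the second cell.
2 Cl⁻ → Cl₂ + 2 e⁻ — 2 mol e⁻ per mol Cl₂, so n(Cl₂) = 0.9319/2 = 0.4660 mol.
V = nRT/P = (0.4660 × 8.314 × 268) / (90.6 × 10³) = 0.0115 m³ = 11.5 L.

11.5 L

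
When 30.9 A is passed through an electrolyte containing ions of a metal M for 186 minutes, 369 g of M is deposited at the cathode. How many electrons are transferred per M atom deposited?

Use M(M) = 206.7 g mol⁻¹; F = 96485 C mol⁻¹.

Q = I·t = 30.90 A × 11160 s = 344800 C, so n(e⁻) = 344800/96485 = 3.574 mol.
n(M) deposited = 369 / 206.7 = 1.785 mol.
Electrons per atom = n(e⁻)/n(M) = 3.574 / 1.785 = 2.00 ≈ 2, so the ion is M²⁺.

2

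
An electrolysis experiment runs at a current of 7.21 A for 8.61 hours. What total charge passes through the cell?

Q = I·t = 7.210 A × 30996 s = 2.23 × 10⁵ C.

2.23 × 10⁵ C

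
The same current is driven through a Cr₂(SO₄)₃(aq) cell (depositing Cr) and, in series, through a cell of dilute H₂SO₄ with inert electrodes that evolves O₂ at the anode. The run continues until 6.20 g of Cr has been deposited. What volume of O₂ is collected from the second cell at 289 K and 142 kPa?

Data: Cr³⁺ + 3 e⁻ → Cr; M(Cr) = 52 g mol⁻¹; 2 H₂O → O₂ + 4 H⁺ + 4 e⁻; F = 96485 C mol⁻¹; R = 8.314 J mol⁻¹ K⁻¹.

n(Cr) = 6.20 / 52 = 0.1192 mol, so n(e⁻) = 3 × 0.1192 = 0.3577 mol.
The cells are in series, so the same 0.3577 mol of electrons passes through the second cell.
2 H₂O → O₂ + 4 H⁺ + 4 e⁻ — 4 mol e⁻ per mol O₂, so n(O₂) = 0.3577/4 = 0.08942 mol.
V = nRT/P = (0.08942 × 8.314 × 289) / (142 × 10³) = 0.00151 m³ = 1.51 L.

1.51 L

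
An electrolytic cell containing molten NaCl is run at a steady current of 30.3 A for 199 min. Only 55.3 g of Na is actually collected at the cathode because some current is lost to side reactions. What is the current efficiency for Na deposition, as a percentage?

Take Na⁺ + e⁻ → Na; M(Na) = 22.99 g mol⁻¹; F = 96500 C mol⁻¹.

64.2 %

Q = I·t = 30.30 × 11940 = 361800 C; n(e⁻) = 361800/96500 = 3.749 mol.
Theoretical n(Na) = n(e⁻)/1 = 3.749 mol, i.e. m_theo = 3.749 × 22.99 = 86.19 g.
Efficiency = m_actual / m_theo = 55.3 / 86.19 = 64.2 %.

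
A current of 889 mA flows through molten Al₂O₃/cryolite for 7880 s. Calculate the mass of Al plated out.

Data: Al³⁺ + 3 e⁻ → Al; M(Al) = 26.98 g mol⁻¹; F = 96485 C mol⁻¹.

0.653 g

Q = I·t = 0.8890 A × 7880.0 s = 7005 C.
n(e⁻) = Q/F = 7005 / 96485 = 0.07261 mol.
Al³⁺ + 3 e⁻ → Al, so n(Al) = n(e⁻)/3 = 0.02420 mol.
m = n·M = 0.02420 × 26.98 = 0.653 g.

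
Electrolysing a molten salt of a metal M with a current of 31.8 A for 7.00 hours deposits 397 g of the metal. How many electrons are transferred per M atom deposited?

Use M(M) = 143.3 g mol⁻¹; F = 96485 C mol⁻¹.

Q = I·t = 31.80 A × 25200 s = 801400 C, so n(e⁻) = 801400/96485 = 8.306 mol.
n(M) deposited = 397 / 143.3 = 2.770 mol.
Electrons per atom = n(e⁻)/n(M) = 8.306 / 2.770 = 3.00 ≈ 3, so the ion is M³⁺.

3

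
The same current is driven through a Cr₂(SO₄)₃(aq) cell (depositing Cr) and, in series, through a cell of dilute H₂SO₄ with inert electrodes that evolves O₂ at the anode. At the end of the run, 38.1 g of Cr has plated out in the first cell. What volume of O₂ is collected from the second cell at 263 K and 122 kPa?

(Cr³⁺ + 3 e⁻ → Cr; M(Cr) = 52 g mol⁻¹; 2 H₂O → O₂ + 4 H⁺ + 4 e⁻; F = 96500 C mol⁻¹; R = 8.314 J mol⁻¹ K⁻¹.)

9.85 L

n(Cr) = 38.1 / 52 = 0.7327 mol, so n(e⁻) = 3 × 0.7327 = 2.198 mol.
The cells are in series, so the same 2.198 mol of electrons passes through the second cell.
2 H₂O → O₂ + 4 H⁺ + 4 e⁻ — 4 mol e⁻ per mol O₂, so n(O₂) = 2.198/4 = 0.5495 mol.
V = nRT/P = (0.5495 × 8.314 × 263) / (122 × 10³) = 0.00985 m³ = 9.85 L.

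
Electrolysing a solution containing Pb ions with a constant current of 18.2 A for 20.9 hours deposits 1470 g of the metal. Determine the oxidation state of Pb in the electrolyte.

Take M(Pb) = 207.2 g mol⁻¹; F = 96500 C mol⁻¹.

Q = I·t = 18.20 A × 75240 s = 1369000 C, so n(e⁻) = 1369000/96500 = 14.19 mol.
n(Pb) deposited = 1470 / 207.2 = 7.095 mol.
Electrons per atom = n(e⁻)/n(Pb) = 14.19 / 7.095 = 2.00 ≈ 2, so the ion is Pb²⁺.

+2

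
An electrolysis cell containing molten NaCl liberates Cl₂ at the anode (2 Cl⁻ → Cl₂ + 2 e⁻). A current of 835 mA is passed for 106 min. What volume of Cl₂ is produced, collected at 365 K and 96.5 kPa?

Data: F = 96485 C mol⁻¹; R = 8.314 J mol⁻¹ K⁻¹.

Q = I·t = 0.8350 A × 6360.0 s = 5311 C.
n(e⁻) = Q/F = 5311 / 96485 = 0.05504 mol.
2 electrons are transferred per Cl₂ molecule, so n(Cl₂) = 0.05504 / 2 = 0.02752 mol.
V = nRT/P = (0.02752 × 8.314 × 365) / (96.5 × 10³ Pa) = 8.65 × 10⁻⁴ m³ = 0.865 L.

0.865 L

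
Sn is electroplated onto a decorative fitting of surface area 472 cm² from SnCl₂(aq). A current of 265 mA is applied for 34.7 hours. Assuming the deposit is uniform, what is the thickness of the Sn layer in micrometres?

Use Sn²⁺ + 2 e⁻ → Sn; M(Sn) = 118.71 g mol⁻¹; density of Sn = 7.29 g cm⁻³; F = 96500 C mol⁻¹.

Q = I·t = 0.2650 × 124920 = 33100 C; n(e⁻) = 0.3430 mol.
n(Sn) = n(e⁻)/2 = 0.1715 mol, so m = 0.1715 × 118.71 = 20.36 g.
Volume = m/ρ = 20.36 / 7.29 = 2.793 cm³.
Thickness = V/A = 2.793 / 472 = 0.00592 cm = 59.2 μm.

59.2 μm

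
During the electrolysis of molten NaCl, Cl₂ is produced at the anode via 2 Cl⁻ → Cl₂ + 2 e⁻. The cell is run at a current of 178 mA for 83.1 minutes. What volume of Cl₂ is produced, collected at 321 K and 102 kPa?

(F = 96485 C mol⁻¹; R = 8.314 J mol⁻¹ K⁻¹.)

Q = I·t = 0.1780 A × 4986.0 s = 887.5 C.
n(e⁻) = Q/F = 887.5 / 96485 = 0.009198 mol.
2 electrons are transferred per Cl₂ molecule, so n(Cl₂) = 0.009198 / 2 = 0.004599 mol.
V = nRT/P = (0.004599 × 8.314 × 321) / (102 × 10³ Pa) = 1.20 × 10⁻⁴ m³ = 0.120 L.

0.120 L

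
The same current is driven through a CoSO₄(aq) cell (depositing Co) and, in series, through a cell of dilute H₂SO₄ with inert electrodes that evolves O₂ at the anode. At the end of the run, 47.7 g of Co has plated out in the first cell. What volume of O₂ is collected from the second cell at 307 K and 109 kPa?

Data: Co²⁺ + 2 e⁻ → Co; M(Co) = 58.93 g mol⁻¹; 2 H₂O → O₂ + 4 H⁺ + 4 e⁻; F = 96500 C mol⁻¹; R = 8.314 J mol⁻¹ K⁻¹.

n(Co) = 47.7 / 58.93 = 0.8094 mol, so n(e⁻) = 2 × 0.8094 = 1.619 mol.
The cells are in series, so the same 1.619 mol of electrons passes through the second cell.
2 H₂O → O₂ + 4 H⁺ + 4 e⁻ — 4 mol e⁻ per mol O₂, so n(O₂) = 1.619/4 = 0.4047 mol.
V = nRT/P = (0.4047 × 8.314 × 307) / (109 × 10³) = 0.00948 m³ = 9.48 L.

9.48 L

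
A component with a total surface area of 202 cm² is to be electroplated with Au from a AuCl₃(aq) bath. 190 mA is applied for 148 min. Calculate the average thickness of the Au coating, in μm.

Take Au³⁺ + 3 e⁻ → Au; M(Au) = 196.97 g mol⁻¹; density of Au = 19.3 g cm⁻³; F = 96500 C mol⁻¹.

Q = I·t = 0.1900 × 8880.0 = 1687 C; n(e⁻) = 0.01748 mol.
n(Au) = n(e⁻)/3 = 0.005828 mol, so m = 0.005828 × 196.97 = 1.148 g.
Volume = m/ρ = 1.148 / 19.3 = 0.05948 cm³.
Thickness = V/A = 0.05948 / 202 = 2.94 × 10⁻⁴ cm = 2.94 μm.

2.94 μm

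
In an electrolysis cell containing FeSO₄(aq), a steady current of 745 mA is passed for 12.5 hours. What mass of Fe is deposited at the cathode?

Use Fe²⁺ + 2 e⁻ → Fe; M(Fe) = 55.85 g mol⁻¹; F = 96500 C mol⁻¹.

9.70 g

Q = I·t = 0.7450 A × 45000 s = 33520 C.
n(e⁻) = Q/F = 33520 / 96500 = 0.3474 mol.
Fe²⁺ + 2 e⁻ → Fe, so n(Fe) = n(e⁻)/2 = 0.1737 mol.
m = n·M = 0.1737 × 55.85 = 9.70 g.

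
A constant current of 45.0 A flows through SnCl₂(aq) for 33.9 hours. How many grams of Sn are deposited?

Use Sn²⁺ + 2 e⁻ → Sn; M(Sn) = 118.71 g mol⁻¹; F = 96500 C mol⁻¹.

Q = I·t = 45.00 A × 122040 s = 5492000 C.
n(e⁻) = Q/F = 5492000 / 96500 = 56.91 mol.
Sn²⁺ + 2 e⁻ → Sn, so n(Sn) = n(e⁻)/2 = 28.45 mol.
m = n·M = 28.45 × 118.71 = 3380 g.

3380 g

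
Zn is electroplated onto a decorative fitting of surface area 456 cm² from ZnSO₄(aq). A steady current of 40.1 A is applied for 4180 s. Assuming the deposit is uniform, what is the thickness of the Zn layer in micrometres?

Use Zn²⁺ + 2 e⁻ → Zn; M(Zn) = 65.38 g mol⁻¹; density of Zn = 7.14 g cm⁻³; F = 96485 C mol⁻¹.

174 μm

Q = I·t = 40.10 × 4180.0 = 167600 C; n(e⁻) = 1.737 mol.
n(Zn) = n(e⁻)/2 = 0.8686 mol, so m = 0.8686 × 65.38 = 56.79 g.
Volume = m/ρ = 56.79 / 7.14 = 7.954 cm³.
Thickness = V/A = 7.954 / 456 = 0.0174 cm = 174 μm.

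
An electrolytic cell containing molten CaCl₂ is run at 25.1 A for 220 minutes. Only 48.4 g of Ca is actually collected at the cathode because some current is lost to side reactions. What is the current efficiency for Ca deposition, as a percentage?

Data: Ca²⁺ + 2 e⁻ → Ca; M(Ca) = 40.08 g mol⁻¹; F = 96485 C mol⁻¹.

Q = I·t = 25.10 × 13200 = 331300 C; n(e⁻) = 331300/96485 = 3.434 mol.
Theoretical n(Ca) = n(e⁻)/2 = 1.717 mol, i.e. m_theo = 1.717 × 40.08 = 68.82 g.
Efficiency = m_actual / m_theo = 48.4 / 68.82 = 70.3 %.

70.3 %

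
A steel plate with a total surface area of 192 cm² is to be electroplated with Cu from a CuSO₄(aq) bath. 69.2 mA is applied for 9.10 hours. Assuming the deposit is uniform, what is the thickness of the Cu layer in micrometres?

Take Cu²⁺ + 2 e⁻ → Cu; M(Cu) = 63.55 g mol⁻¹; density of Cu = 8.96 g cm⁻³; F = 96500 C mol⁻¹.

4.34 μm

Q = I·t = 0.06920 × 32760 = 2267 C; n(e⁻) = 0.02349 mol.
n(Cu) = n(e⁻)/2 = 0.01175 mol, so m = 0.01175 × 63.55 = 0.7465 g.
Volume = m/ρ = 0.7465 / 8.96 = 0.08331 cm³.
Thickness = V/A = 0.08331 / 192 = 4.34 × 10⁻⁴ cm = 4.34 μm.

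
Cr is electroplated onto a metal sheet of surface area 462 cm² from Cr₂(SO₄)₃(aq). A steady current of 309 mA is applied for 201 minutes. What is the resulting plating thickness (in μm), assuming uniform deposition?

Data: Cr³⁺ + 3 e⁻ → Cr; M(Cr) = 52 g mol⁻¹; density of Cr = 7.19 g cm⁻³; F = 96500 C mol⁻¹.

Q = I·t = 0.3090 × 12060 = 3727 C; n(e⁻) = 0.03862 mol.
n(Cr) = n(e⁻)/3 = 0.01287 mol, so m = 0.01287 × 52 = 0.6694 g.
Volume = m/ρ = 0.6694 / 7.19 = 0.09310 cm³.
Thickness = V/A = 0.09310 / 462 = 2.02 × 10⁻⁴ cm = 2.02 μm.

2.02 μm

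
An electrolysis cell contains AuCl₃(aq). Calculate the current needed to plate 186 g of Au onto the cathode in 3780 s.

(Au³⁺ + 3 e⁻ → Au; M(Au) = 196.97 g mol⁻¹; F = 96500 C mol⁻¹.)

n(Au) = 186 / 196.97 = 0.9443 mol.
n(e⁻) = 3 × 0.9443 = 2.833 mol.
Q = n(e⁻)·F = 2.833 × 96500 = 273400 C.
I = Q/t = 273400 / 3780.0 s = 72.3 A.

72.3 A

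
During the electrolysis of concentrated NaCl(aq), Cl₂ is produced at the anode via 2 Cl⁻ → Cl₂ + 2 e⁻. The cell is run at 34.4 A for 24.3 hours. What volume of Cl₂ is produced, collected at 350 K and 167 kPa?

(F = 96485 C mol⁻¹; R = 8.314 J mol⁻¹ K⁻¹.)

272 L

Q = I·t = 34.40 A × 87480 s = 3009000 C.
n(e⁻) = Q/F = 3009000 / 96485 = 31.19 mol.
2 electrons are transferred per Cl₂ molecule, so n(Cl₂) = 31.19 / 2 = 15.59 mol.
V = nRT/P = (15.59 × 8.314 × 350) / (167 × 10³ Pa) = 0.272 m³ = 272 L.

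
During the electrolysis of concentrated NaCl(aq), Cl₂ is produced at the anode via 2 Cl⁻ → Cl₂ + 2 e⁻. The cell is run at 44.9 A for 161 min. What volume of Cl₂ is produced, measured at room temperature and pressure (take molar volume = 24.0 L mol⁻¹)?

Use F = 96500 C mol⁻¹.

53.9 L

Q = I·t = 44.90 A × 9660.0 s = 433700 C.
n(e⁻) = Q/F = 433700 / 96500 = 4.495 mol.
2 electrons are transferred per Cl₂ molecule, so n(Cl₂) = 4.495 / 2 = 2.247 mol.
V = n × V_m = 2.247 × 24.0 = 53.9 L.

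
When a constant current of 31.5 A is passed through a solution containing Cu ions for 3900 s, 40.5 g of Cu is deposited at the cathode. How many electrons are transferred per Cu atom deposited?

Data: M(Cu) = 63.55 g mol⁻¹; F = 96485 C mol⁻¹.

Q = I·t = 31.50 A × 3900.0 s = 122800 C, so n(e⁻) = 122800/96485 = 1.273 mol.
n(Cu) deposited = 40.5 / 63.55 = 0.6373 mol.
Electrons per atom = n(e⁻)/n(Cu) = 1.273 / 0.6373 = 2.00 ≈ 2, so the ion is Cu²⁺.

2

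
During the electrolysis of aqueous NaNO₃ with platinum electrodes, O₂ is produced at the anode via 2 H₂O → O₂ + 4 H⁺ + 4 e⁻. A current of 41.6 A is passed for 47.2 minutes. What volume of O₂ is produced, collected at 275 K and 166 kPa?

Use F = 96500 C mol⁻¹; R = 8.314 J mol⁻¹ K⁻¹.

4.20 L

Q = I·t = 41.60 A × 2832.0 s = 117800 C.
n(e⁻) = Q/F = 117800 / 96500 = 1.221 mol.
4 electrons are transferred per O₂ molecule, so n(O₂) = 1.221 / 4 = 0.3052 mol.
V = nRT/P = (0.3052 × 8.314 × 275) / (166 × 10³ Pa) = 0.00420 m³ = 4.20 L.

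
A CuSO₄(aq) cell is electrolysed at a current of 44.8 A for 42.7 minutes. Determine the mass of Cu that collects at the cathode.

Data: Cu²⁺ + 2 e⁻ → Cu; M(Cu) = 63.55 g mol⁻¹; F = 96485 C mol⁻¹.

37.8 g

Q = I·t = 44.80 A × 2562.0 s = 114800 C.
n(e⁻) = Q/F = 114800 / 96485 = 1.190 mol.
Cu²⁺ + 2 e⁻ → Cu, so n(Cu) = n(e⁻)/2 = 0.5948 mol.
m = n·M = 0.5948 × 63.55 = 37.8 g.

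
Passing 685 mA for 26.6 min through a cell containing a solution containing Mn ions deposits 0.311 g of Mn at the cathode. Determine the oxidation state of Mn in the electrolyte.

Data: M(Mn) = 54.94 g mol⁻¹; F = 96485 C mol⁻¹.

+2

Q = I·t = 0.6850 A × 1596.0 s = 1093 C, so n(e⁻) = 1093/96485 = 0.01133 mol.
n(Mn) deposited = 0.311 / 54.94 = 0.005661 mol.
Electrons per atom = n(e⁻)/n(Mn) = 0.01133 / 0.005661 = 2.00 ≈ 2, so the ion is Mn²⁺.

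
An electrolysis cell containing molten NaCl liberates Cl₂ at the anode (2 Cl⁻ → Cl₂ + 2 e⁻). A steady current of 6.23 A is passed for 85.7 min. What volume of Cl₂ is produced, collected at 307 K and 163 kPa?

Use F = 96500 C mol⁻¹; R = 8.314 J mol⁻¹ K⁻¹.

2.60 L

Q = I·t = 6.230 A × 5142.0 s = 32030 C.
n(e⁻) = Q/F = 32030 / 96500 = 0.3320 mol.
2 electrons are transferred per Cl₂ molecule, so n(Cl₂) = 0.3320 / 2 = 0.1660 mol.
V = nRT/P = (0.1660 × 8.314 × 307) / (163 × 10³ Pa) = 0.00260 m³ = 2.60 L.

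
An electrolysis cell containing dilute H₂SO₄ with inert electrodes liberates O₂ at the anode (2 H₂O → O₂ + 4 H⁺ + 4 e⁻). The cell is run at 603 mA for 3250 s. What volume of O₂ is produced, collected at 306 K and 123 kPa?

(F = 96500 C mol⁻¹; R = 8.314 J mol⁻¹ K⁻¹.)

Q = I·t = 0.6030 A × 3250.0 s = 1960 C.
n(e⁻) = Q/F = 1960 / 96500 = 0.02031 mol.
4 electrons are transferred per O₂ molecule, so n(O₂) = 0.02031 / 4 = 0.005077 mol.
V = nRT/P = (0.005077 × 8.314 × 306) / (123 × 10³ Pa) = 1.05 × 10⁻⁴ m³ = 0.105 L.

0.105 L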